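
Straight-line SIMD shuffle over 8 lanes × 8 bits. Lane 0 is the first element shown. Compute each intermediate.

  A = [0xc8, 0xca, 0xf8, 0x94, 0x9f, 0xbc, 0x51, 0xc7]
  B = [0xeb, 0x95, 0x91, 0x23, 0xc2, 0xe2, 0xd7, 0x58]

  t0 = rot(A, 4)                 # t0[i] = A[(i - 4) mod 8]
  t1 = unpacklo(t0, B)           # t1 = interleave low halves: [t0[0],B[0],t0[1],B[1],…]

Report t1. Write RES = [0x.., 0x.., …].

  t0: 9f bc 51 c7 c8 ca f8 94
  t1: 9f eb bc 95 51 91 c7 23

RES = [ 0x9f  0xeb  0xbc  0x95  0x51  0x91  0xc7  0x23 ]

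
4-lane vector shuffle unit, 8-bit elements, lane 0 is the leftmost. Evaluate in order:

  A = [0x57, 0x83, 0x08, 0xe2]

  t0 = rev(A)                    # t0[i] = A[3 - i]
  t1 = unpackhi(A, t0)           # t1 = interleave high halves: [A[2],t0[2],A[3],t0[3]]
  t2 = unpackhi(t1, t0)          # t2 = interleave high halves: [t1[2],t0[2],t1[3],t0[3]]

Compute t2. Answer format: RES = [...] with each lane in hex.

RES = [ 0xe2  0x83  0x57  0x57 ]

t0 = [0xe2, 0x08, 0x83, 0x57]
t1 = [0x08, 0x83, 0xe2, 0x57]
t2 = [0xe2, 0x83, 0x57, 0x57]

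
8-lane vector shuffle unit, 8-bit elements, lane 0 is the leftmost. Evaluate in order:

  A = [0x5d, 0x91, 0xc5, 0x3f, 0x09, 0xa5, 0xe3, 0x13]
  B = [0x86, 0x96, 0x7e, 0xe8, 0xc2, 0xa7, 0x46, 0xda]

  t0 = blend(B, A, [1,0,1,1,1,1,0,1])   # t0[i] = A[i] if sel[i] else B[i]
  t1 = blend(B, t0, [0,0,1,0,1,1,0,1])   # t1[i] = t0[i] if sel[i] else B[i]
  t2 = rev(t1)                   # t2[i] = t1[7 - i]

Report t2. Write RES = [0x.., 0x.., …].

  t0: 5d 96 c5 3f 09 a5 46 13
  t1: 86 96 c5 e8 09 a5 46 13
  t2: 13 46 a5 09 e8 c5 96 86

RES = [ 0x13  0x46  0xa5  0x09  0xe8  0xc5  0x96  0x86 ]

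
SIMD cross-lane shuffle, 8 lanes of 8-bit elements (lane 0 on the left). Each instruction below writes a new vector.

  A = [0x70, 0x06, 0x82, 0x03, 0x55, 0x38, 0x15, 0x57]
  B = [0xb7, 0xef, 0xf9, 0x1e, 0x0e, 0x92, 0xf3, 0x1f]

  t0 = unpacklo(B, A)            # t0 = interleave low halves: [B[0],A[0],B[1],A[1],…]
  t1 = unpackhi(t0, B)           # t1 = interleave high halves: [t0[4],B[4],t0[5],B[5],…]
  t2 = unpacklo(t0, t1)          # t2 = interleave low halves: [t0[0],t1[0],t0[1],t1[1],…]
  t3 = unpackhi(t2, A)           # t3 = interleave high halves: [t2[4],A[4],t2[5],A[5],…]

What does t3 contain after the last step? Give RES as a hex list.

RES = [0xef, 0x55, 0x82, 0x38, 0x06, 0x15, 0x92, 0x57]

  t0: b7 70 ef 06 f9 82 1e 03
  t1: f9 0e 82 92 1e f3 03 1f
  t2: b7 f9 70 0e ef 82 06 92
  t3: ef 55 82 38 06 15 92 57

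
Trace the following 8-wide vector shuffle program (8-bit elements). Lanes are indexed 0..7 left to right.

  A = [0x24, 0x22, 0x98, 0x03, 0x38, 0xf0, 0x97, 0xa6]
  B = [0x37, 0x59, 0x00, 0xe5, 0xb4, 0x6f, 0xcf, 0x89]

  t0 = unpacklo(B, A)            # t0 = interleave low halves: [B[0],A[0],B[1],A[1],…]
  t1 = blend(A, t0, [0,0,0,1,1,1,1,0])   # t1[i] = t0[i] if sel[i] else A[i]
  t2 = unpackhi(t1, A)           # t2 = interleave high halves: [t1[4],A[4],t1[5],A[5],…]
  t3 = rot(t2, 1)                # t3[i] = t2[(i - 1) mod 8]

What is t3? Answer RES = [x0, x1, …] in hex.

  t0: 37 24 59 22 00 98 e5 03
  t1: 24 22 98 22 00 98 e5 a6
  t2: 00 38 98 f0 e5 97 a6 a6
  t3: a6 00 38 98 f0 e5 97 a6

RES = [ 0xa6  0x00  0x38  0x98  0xf0  0xe5  0x97  0xa6 ]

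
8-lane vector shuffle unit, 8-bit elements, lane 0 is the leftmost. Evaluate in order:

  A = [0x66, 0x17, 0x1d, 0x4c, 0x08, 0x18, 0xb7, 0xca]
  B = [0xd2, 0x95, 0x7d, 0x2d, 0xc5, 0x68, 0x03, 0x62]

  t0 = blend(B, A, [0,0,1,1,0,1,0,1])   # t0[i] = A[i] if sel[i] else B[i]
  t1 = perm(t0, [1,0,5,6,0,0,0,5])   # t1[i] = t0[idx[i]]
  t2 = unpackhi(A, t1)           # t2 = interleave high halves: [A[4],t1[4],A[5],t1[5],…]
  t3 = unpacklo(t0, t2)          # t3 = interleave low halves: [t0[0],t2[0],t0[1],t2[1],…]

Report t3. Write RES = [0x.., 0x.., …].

→ t0 |d2|95|1d|4c|c5|18|03|ca|
→ t1 |95|d2|18|03|d2|d2|d2|18|
→ t2 |08|d2|18|d2|b7|d2|ca|18|
→ t3 |d2|08|95|d2|1d|18|4c|d2|

RES = [ 0xd2  0x08  0x95  0xd2  0x1d  0x18  0x4c  0xd2 ]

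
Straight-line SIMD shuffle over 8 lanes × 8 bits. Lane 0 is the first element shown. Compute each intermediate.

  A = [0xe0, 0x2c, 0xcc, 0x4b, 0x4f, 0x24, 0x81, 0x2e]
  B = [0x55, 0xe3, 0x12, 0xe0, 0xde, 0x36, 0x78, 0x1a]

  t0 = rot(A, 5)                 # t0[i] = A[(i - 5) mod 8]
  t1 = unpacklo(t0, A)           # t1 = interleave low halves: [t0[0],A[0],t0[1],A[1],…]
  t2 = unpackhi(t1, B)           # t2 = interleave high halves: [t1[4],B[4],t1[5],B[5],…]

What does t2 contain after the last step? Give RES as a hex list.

RES = [0x24, 0xde, 0xcc, 0x36, 0x81, 0x78, 0x4b, 0x1a]

t0 = [0x4b, 0x4f, 0x24, 0x81, 0x2e, 0xe0, 0x2c, 0xcc]
t1 = [0x4b, 0xe0, 0x4f, 0x2c, 0x24, 0xcc, 0x81, 0x4b]
t2 = [0x24, 0xde, 0xcc, 0x36, 0x81, 0x78, 0x4b, 0x1a]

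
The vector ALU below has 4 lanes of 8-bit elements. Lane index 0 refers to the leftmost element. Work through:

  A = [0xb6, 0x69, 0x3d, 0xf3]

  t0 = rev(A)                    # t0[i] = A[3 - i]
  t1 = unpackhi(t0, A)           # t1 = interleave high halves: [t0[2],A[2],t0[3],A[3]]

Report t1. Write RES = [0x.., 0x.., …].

RES = [0x69, 0x3d, 0xb6, 0xf3]

t0 = [0xf3, 0x3d, 0x69, 0xb6]
t1 = [0x69, 0x3d, 0xb6, 0xf3]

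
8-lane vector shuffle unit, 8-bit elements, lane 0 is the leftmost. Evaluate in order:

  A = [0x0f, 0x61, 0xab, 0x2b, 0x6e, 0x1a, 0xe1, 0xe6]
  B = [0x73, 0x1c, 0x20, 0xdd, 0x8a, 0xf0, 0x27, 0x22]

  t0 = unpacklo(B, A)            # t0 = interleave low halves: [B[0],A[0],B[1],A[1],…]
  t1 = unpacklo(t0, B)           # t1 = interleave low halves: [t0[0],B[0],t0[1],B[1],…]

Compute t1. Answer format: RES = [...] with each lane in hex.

t0 = [0x73, 0x0f, 0x1c, 0x61, 0x20, 0xab, 0xdd, 0x2b]
t1 = [0x73, 0x73, 0x0f, 0x1c, 0x1c, 0x20, 0x61, 0xdd]

RES = [ 0x73  0x73  0x0f  0x1c  0x1c  0x20  0x61  0xdd ]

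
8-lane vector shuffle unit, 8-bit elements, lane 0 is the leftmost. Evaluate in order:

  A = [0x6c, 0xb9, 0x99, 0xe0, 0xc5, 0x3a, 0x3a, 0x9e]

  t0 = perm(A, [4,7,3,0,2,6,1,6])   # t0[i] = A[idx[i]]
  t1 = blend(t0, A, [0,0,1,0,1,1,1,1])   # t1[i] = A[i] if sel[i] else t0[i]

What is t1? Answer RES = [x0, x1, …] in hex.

t0 = [0xc5, 0x9e, 0xe0, 0x6c, 0x99, 0x3a, 0xb9, 0x3a]
t1 = [0xc5, 0x9e, 0x99, 0x6c, 0xc5, 0x3a, 0x3a, 0x9e]

RES = [ 0xc5  0x9e  0x99  0x6c  0xc5  0x3a  0x3a  0x9e ]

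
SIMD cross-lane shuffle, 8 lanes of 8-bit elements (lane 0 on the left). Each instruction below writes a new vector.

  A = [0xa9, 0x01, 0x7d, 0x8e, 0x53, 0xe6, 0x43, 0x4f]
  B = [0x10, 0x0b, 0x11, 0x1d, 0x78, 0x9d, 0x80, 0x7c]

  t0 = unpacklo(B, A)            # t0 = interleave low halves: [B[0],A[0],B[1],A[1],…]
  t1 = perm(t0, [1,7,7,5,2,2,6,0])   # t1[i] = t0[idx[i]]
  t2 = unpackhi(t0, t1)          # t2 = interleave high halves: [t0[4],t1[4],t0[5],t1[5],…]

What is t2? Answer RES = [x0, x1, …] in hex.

RES = [0x11, 0x0b, 0x7d, 0x0b, 0x1d, 0x1d, 0x8e, 0x10]

t0 = [0x10, 0xa9, 0x0b, 0x01, 0x11, 0x7d, 0x1d, 0x8e]
t1 = [0xa9, 0x8e, 0x8e, 0x7d, 0x0b, 0x0b, 0x1d, 0x10]
t2 = [0x11, 0x0b, 0x7d, 0x0b, 0x1d, 0x1d, 0x8e, 0x10]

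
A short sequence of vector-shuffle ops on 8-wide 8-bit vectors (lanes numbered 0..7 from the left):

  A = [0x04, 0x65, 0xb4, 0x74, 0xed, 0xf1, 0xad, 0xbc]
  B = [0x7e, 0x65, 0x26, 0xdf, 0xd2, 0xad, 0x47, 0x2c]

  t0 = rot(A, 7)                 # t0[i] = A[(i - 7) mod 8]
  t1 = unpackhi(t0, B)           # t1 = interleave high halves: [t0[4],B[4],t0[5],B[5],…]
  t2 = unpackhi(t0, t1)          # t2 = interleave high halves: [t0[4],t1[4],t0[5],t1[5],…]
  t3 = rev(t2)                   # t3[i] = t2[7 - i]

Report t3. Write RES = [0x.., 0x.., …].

RES = [0x2c, 0x04, 0x04, 0xbc, 0x47, 0xad, 0xbc, 0xf1]

t0 = [0x65, 0xb4, 0x74, 0xed, 0xf1, 0xad, 0xbc, 0x04]
t1 = [0xf1, 0xd2, 0xad, 0xad, 0xbc, 0x47, 0x04, 0x2c]
t2 = [0xf1, 0xbc, 0xad, 0x47, 0xbc, 0x04, 0x04, 0x2c]
t3 = [0x2c, 0x04, 0x04, 0xbc, 0x47, 0xad, 0xbc, 0xf1]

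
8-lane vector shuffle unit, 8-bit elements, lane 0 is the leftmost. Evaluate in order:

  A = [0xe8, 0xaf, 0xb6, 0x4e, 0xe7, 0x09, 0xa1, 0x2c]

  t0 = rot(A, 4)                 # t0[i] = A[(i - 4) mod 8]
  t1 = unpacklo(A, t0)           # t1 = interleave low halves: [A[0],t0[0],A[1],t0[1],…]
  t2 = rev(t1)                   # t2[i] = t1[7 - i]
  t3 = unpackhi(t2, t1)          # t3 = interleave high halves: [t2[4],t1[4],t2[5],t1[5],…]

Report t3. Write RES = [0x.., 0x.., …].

  t0: e7 09 a1 2c e8 af b6 4e
  t1: e8 e7 af 09 b6 a1 4e 2c
  t2: 2c 4e a1 b6 09 af e7 e8
  t3: 09 b6 af a1 e7 4e e8 2c

RES = [0x09, 0xb6, 0xaf, 0xa1, 0xe7, 0x4e, 0xe8, 0x2c]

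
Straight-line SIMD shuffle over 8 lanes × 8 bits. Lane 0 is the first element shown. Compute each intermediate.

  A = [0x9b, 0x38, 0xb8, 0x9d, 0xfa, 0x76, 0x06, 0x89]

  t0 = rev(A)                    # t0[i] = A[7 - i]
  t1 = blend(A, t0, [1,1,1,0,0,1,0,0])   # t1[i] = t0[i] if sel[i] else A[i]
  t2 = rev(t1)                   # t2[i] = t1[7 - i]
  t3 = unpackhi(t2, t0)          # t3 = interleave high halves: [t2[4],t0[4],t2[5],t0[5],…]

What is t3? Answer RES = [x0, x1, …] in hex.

t0 = [0x89, 0x06, 0x76, 0xfa, 0x9d, 0xb8, 0x38, 0x9b]
t1 = [0x89, 0x06, 0x76, 0x9d, 0xfa, 0xb8, 0x06, 0x89]
t2 = [0x89, 0x06, 0xb8, 0xfa, 0x9d, 0x76, 0x06, 0x89]
t3 = [0x9d, 0x9d, 0x76, 0xb8, 0x06, 0x38, 0x89, 0x9b]

RES = [0x9d, 0x9d, 0x76, 0xb8, 0x06, 0x38, 0x89, 0x9b]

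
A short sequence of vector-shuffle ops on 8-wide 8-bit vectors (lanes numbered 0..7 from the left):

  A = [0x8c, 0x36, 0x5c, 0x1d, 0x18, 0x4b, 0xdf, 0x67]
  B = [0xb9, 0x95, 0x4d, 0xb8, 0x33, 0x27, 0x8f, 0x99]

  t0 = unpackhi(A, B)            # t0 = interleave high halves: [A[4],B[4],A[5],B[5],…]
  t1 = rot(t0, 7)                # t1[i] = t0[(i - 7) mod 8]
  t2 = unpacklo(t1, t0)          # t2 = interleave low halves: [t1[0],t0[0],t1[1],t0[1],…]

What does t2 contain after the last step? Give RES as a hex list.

→ t0 |18|33|4b|27|df|8f|67|99|
→ t1 |33|4b|27|df|8f|67|99|18|
→ t2 |33|18|4b|33|27|4b|df|27|

RES = [0x33, 0x18, 0x4b, 0x33, 0x27, 0x4b, 0xdf, 0x27]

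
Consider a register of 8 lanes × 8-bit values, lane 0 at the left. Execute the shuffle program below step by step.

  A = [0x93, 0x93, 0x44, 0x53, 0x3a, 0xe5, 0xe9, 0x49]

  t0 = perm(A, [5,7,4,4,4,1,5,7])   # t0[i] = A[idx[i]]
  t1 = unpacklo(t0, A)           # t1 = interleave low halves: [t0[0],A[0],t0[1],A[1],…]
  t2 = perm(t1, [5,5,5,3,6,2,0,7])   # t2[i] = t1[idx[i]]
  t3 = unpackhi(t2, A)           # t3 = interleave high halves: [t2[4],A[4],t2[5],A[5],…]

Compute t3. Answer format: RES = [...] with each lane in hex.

  t0: e5 49 3a 3a 3a 93 e5 49
  t1: e5 93 49 93 3a 44 3a 53
  t2: 44 44 44 93 3a 49 e5 53
  t3: 3a 3a 49 e5 e5 e9 53 49

RES = [ 0x3a  0x3a  0x49  0xe5  0xe5  0xe9  0x53  0x49 ]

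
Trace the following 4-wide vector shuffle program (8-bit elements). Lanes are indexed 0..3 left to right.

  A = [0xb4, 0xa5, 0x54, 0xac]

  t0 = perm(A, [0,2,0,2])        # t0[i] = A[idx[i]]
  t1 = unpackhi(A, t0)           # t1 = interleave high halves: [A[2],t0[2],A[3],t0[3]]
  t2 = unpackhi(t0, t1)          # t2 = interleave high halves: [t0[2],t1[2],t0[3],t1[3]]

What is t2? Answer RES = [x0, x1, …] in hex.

t0 = [0xb4, 0x54, 0xb4, 0x54]
t1 = [0x54, 0xb4, 0xac, 0x54]
t2 = [0xb4, 0xac, 0x54, 0x54]

RES = [0xb4, 0xac, 0x54, 0x54]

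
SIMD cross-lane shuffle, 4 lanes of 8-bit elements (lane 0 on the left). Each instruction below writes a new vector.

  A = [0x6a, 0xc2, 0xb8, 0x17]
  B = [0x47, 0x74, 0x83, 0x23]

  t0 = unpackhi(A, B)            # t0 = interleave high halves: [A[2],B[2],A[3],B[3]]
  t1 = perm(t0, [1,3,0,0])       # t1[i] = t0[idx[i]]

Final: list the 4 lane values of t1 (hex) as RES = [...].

→ t0 |b8|83|17|23|
→ t1 |83|23|b8|b8|

RES = [ 0x83  0x23  0xb8  0xb8 ]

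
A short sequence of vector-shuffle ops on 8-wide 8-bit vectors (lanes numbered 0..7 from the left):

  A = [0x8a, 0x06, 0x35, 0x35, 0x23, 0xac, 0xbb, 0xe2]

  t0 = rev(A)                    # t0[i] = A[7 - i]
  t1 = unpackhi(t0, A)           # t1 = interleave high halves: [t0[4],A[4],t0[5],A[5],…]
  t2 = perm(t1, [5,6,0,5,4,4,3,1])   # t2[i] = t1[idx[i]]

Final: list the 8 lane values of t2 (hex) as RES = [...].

RES = [0xbb, 0x8a, 0x35, 0xbb, 0x06, 0x06, 0xac, 0x23]

→ t0 |e2|bb|ac|23|35|35|06|8a|
→ t1 |35|23|35|ac|06|bb|8a|e2|
→ t2 |bb|8a|35|bb|06|06|ac|23|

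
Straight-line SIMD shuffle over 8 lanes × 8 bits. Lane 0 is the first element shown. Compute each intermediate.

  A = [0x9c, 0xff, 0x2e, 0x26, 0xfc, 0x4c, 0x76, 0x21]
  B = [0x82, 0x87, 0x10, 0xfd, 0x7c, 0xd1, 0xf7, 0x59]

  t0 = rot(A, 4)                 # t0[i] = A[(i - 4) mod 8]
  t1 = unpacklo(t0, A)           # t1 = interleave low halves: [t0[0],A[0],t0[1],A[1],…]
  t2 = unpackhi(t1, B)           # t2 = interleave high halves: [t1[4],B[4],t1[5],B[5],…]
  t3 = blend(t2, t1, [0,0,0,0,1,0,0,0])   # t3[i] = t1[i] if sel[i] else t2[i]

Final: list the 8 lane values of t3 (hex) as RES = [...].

RES = [0x76, 0x7c, 0x2e, 0xd1, 0x76, 0xf7, 0x26, 0x59]

  t0: fc 4c 76 21 9c ff 2e 26
  t1: fc 9c 4c ff 76 2e 21 26
  t2: 76 7c 2e d1 21 f7 26 59
  t3: 76 7c 2e d1 76 f7 26 59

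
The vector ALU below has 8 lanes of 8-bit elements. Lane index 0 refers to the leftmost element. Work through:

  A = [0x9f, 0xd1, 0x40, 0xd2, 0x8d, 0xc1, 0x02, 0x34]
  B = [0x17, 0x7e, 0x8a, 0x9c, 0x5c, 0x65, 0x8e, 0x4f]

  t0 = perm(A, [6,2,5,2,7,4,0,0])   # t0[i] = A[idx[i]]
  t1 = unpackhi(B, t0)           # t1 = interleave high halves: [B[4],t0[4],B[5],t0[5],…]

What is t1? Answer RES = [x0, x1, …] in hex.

RES = [ 0x5c  0x34  0x65  0x8d  0x8e  0x9f  0x4f  0x9f ]

  t0: 02 40 c1 40 34 8d 9f 9f
  t1: 5c 34 65 8d 8e 9f 4f 9f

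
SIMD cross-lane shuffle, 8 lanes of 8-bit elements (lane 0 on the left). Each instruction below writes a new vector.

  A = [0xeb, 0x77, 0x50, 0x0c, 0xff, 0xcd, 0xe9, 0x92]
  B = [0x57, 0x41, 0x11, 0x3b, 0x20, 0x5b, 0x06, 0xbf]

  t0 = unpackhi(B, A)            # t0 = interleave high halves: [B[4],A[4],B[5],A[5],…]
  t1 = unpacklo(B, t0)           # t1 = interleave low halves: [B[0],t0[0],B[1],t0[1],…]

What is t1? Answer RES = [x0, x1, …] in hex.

t0 = [0x20, 0xff, 0x5b, 0xcd, 0x06, 0xe9, 0xbf, 0x92]
t1 = [0x57, 0x20, 0x41, 0xff, 0x11, 0x5b, 0x3b, 0xcd]

RES = [ 0x57  0x20  0x41  0xff  0x11  0x5b  0x3b  0xcd ]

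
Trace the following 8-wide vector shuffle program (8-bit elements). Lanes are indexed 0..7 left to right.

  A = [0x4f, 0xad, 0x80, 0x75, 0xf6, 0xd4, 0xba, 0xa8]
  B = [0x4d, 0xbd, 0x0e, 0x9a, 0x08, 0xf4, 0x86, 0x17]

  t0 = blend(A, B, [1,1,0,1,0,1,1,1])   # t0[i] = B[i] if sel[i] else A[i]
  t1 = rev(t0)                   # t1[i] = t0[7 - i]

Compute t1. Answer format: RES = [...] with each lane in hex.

RES = [0x17, 0x86, 0xf4, 0xf6, 0x9a, 0x80, 0xbd, 0x4d]

→ t0 |4d|bd|80|9a|f6|f4|86|17|
→ t1 |17|86|f4|f6|9a|80|bd|4d|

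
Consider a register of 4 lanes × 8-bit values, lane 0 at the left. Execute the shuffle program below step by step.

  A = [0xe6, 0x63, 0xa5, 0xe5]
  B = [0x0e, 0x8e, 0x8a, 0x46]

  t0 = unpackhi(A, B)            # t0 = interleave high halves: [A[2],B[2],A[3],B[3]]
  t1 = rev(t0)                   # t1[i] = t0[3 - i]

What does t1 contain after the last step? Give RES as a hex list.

RES = [0x46, 0xe5, 0x8a, 0xa5]

t0 = [0xa5, 0x8a, 0xe5, 0x46]
t1 = [0x46, 0xe5, 0x8a, 0xa5]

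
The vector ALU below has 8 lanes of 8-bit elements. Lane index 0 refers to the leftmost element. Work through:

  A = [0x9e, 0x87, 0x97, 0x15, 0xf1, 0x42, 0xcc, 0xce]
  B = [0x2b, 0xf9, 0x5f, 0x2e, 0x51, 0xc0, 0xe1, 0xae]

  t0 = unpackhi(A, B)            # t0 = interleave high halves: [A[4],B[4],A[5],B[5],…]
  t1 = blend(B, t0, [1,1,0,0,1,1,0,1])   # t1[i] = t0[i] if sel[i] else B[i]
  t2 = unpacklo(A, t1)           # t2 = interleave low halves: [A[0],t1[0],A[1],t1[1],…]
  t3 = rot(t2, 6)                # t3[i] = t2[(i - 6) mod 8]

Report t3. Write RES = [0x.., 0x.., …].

RES = [0x87, 0x51, 0x97, 0x5f, 0x15, 0x2e, 0x9e, 0xf1]

  t0: f1 51 42 c0 cc e1 ce ae
  t1: f1 51 5f 2e cc e1 e1 ae
  t2: 9e f1 87 51 97 5f 15 2e
  t3: 87 51 97 5f 15 2e 9e f1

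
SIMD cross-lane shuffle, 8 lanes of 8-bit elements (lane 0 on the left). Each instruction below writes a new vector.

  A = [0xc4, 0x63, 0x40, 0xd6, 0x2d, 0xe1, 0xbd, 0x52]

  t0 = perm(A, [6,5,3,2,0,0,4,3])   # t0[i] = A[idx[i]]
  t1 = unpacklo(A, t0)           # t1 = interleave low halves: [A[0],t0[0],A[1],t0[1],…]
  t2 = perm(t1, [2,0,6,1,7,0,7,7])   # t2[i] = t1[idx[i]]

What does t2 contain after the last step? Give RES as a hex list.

RES = [ 0x63  0xc4  0xd6  0xbd  0x40  0xc4  0x40  0x40 ]

  t0: bd e1 d6 40 c4 c4 2d d6
  t1: c4 bd 63 e1 40 d6 d6 40
  t2: 63 c4 d6 bd 40 c4 40 40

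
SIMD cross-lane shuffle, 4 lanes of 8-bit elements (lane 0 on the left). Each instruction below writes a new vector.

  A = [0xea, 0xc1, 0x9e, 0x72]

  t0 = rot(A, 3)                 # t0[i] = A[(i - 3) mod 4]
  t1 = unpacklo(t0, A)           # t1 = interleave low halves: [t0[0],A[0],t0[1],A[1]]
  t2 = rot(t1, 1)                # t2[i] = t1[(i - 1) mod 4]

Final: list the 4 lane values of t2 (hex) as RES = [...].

t0 = [0xc1, 0x9e, 0x72, 0xea]
t1 = [0xc1, 0xea, 0x9e, 0xc1]
t2 = [0xc1, 0xc1, 0xea, 0x9e]

RES = [0xc1, 0xc1, 0xea, 0x9e]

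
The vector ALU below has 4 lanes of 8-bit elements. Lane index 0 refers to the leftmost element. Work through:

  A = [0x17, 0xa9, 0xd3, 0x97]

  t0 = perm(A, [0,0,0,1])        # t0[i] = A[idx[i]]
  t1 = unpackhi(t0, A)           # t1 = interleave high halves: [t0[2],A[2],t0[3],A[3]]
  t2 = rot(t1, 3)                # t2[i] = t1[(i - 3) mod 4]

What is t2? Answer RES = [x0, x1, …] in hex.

  t0: 17 17 17 a9
  t1: 17 d3 a9 97
  t2: d3 a9 97 17

RES = [ 0xd3  0xa9  0x97  0x17 ]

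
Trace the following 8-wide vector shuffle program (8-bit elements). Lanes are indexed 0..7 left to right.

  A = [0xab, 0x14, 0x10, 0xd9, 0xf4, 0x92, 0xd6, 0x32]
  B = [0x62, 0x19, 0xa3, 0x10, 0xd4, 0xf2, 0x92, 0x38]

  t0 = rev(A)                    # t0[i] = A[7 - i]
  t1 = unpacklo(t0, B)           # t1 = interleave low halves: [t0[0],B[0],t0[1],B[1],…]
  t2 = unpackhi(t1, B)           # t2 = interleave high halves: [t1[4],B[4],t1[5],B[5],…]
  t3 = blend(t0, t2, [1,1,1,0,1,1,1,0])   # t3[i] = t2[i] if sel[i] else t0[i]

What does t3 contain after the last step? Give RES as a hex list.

t0 = [0x32, 0xd6, 0x92, 0xf4, 0xd9, 0x10, 0x14, 0xab]
t1 = [0x32, 0x62, 0xd6, 0x19, 0x92, 0xa3, 0xf4, 0x10]
t2 = [0x92, 0xd4, 0xa3, 0xf2, 0xf4, 0x92, 0x10, 0x38]
t3 = [0x92, 0xd4, 0xa3, 0xf4, 0xf4, 0x92, 0x10, 0xab]

RES = [ 0x92  0xd4  0xa3  0xf4  0xf4  0x92  0x10  0xab ]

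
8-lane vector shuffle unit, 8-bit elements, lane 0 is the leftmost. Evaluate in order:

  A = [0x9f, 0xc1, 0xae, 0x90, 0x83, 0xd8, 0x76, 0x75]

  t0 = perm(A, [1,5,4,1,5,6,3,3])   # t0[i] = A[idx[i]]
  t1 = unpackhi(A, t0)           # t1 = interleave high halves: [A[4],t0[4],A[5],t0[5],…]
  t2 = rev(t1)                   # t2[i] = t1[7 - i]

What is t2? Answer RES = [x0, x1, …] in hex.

RES = [ 0x90  0x75  0x90  0x76  0x76  0xd8  0xd8  0x83 ]

→ t0 |c1|d8|83|c1|d8|76|90|90|
→ t1 |83|d8|d8|76|76|90|75|90|
→ t2 |90|75|90|76|76|d8|d8|83|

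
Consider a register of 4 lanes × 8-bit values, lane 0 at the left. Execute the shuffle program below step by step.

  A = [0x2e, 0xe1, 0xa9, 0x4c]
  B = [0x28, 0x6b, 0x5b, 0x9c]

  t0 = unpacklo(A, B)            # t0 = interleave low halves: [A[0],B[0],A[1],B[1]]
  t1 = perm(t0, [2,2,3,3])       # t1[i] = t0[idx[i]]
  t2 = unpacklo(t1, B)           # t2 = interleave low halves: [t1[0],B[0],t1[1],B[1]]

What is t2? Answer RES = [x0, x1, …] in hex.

RES = [ 0xe1  0x28  0xe1  0x6b ]

t0 = [0x2e, 0x28, 0xe1, 0x6b]
t1 = [0xe1, 0xe1, 0x6b, 0x6b]
t2 = [0xe1, 0x28, 0xe1, 0x6b]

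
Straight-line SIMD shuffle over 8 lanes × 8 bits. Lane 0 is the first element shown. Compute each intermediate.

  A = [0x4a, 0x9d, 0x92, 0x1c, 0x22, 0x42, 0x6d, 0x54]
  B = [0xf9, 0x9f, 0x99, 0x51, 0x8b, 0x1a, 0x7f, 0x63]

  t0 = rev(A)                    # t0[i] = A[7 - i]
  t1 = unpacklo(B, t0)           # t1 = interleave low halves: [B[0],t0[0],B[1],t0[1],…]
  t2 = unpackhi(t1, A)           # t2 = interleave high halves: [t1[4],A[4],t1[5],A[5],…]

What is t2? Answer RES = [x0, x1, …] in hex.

  t0: 54 6d 42 22 1c 92 9d 4a
  t1: f9 54 9f 6d 99 42 51 22
  t2: 99 22 42 42 51 6d 22 54

RES = [0x99, 0x22, 0x42, 0x42, 0x51, 0x6d, 0x22, 0x54]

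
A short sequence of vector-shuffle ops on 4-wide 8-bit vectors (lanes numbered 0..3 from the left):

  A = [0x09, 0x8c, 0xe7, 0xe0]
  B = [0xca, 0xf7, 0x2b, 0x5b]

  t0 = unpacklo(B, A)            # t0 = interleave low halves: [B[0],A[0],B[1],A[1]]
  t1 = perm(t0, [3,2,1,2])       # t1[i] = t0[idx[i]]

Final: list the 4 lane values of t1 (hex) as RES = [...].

t0 = [0xca, 0x09, 0xf7, 0x8c]
t1 = [0x8c, 0xf7, 0x09, 0xf7]

RES = [0x8c, 0xf7, 0x09, 0xf7]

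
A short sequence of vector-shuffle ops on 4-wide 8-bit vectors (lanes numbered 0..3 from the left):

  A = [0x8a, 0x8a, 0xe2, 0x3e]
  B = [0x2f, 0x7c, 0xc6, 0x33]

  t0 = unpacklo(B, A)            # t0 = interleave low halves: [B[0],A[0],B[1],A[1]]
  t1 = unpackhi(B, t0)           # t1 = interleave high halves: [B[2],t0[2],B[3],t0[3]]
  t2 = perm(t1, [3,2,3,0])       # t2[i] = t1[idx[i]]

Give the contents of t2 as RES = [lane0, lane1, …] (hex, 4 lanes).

→ t0 |2f|8a|7c|8a|
→ t1 |c6|7c|33|8a|
→ t2 |8a|33|8a|c6|

RES = [0x8a, 0x33, 0x8a, 0xc6]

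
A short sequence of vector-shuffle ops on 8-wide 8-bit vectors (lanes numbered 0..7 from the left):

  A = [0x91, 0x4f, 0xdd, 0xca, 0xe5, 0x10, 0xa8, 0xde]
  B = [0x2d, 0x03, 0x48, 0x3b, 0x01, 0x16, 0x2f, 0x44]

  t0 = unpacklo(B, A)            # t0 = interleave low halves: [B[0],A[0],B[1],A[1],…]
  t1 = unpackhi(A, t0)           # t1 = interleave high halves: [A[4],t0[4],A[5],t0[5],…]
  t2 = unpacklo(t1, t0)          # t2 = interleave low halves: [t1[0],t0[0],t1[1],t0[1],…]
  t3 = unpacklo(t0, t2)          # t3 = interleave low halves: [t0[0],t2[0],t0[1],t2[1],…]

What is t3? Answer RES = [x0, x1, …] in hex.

RES = [0x2d, 0xe5, 0x91, 0x2d, 0x03, 0x48, 0x4f, 0x91]

→ t0 |2d|91|03|4f|48|dd|3b|ca|
→ t1 |e5|48|10|dd|a8|3b|de|ca|
→ t2 |e5|2d|48|91|10|03|dd|4f|
→ t3 |2d|e5|91|2d|03|48|4f|91|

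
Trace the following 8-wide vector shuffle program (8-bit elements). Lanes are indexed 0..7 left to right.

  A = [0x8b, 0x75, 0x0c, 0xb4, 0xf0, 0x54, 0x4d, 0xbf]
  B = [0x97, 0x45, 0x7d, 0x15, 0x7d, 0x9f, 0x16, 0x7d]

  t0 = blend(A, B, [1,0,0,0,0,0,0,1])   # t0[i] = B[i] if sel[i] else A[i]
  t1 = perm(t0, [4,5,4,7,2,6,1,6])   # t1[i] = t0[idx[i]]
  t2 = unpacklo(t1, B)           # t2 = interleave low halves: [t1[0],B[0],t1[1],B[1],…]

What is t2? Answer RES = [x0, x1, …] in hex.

→ t0 |97|75|0c|b4|f0|54|4d|7d|
→ t1 |f0|54|f0|7d|0c|4d|75|4d|
→ t2 |f0|97|54|45|f0|7d|7d|15|

RES = [ 0xf0  0x97  0x54  0x45  0xf0  0x7d  0x7d  0x15 ]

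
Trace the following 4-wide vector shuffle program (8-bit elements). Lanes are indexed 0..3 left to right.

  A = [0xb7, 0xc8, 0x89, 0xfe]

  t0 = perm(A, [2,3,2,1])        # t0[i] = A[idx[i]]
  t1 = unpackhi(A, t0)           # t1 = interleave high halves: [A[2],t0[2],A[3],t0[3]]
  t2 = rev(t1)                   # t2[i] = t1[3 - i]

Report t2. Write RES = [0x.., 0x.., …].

RES = [ 0xc8  0xfe  0x89  0x89 ]

t0 = [0x89, 0xfe, 0x89, 0xc8]
t1 = [0x89, 0x89, 0xfe, 0xc8]
t2 = [0xc8, 0xfe, 0x89, 0x89]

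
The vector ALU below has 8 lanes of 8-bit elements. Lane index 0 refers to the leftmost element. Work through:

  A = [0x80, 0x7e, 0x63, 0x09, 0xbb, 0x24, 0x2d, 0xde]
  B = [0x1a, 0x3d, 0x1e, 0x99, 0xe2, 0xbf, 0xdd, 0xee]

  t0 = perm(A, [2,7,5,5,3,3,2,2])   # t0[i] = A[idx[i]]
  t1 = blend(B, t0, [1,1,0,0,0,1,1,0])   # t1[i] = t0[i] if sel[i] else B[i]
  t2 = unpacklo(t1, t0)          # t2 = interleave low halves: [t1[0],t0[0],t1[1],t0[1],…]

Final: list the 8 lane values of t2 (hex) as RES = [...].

RES = [ 0x63  0x63  0xde  0xde  0x1e  0x24  0x99  0x24 ]

  t0: 63 de 24 24 09 09 63 63
  t1: 63 de 1e 99 e2 09 63 ee
  t2: 63 63 de de 1e 24 99 24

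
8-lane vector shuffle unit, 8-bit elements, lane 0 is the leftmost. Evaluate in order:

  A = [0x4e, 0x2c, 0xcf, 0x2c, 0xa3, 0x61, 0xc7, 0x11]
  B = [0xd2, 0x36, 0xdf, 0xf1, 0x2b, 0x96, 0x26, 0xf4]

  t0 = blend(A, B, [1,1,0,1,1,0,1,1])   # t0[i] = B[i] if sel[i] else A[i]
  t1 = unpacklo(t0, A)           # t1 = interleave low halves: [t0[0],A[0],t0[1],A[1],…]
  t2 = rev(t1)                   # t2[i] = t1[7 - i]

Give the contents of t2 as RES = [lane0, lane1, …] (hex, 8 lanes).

RES = [ 0x2c  0xf1  0xcf  0xcf  0x2c  0x36  0x4e  0xd2 ]

t0 = [0xd2, 0x36, 0xcf, 0xf1, 0x2b, 0x61, 0x26, 0xf4]
t1 = [0xd2, 0x4e, 0x36, 0x2c, 0xcf, 0xcf, 0xf1, 0x2c]
t2 = [0x2c, 0xf1, 0xcf, 0xcf, 0x2c, 0x36, 0x4e, 0xd2]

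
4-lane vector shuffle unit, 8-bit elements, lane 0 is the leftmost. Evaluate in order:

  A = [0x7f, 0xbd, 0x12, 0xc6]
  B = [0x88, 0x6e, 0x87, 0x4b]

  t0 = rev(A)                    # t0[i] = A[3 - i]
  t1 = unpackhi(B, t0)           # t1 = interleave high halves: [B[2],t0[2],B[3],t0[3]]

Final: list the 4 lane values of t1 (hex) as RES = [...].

RES = [0x87, 0xbd, 0x4b, 0x7f]

  t0: c6 12 bd 7f
  t1: 87 bd 4b 7f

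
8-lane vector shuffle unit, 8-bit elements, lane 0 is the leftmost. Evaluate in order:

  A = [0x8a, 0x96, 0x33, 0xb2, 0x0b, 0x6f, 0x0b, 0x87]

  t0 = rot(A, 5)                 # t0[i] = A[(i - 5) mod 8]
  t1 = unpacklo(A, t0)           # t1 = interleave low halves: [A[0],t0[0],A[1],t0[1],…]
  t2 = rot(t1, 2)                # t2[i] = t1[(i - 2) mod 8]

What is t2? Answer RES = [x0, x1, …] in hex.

→ t0 |b2|0b|6f|0b|87|8a|96|33|
→ t1 |8a|b2|96|0b|33|6f|b2|0b|
→ t2 |b2|0b|8a|b2|96|0b|33|6f|

RES = [0xb2, 0x0b, 0x8a, 0xb2, 0x96, 0x0b, 0x33, 0x6f]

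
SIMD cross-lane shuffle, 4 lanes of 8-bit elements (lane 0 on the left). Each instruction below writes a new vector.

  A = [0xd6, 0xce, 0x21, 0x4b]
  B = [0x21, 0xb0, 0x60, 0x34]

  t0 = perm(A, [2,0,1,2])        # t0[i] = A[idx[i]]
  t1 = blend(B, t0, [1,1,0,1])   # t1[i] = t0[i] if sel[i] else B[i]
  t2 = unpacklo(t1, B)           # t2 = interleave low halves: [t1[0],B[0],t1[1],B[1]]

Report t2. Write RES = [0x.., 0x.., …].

RES = [0x21, 0x21, 0xd6, 0xb0]

t0 = [0x21, 0xd6, 0xce, 0x21]
t1 = [0x21, 0xd6, 0x60, 0x21]
t2 = [0x21, 0x21, 0xd6, 0xb0]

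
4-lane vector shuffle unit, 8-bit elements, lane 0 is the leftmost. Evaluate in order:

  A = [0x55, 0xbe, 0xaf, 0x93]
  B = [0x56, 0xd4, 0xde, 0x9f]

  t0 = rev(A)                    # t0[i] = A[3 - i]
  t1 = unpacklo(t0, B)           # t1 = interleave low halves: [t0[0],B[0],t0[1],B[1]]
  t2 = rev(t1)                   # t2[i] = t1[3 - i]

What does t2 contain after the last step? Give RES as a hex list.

→ t0 |93|af|be|55|
→ t1 |93|56|af|d4|
→ t2 |d4|af|56|93|

RES = [0xd4, 0xaf, 0x56, 0x93]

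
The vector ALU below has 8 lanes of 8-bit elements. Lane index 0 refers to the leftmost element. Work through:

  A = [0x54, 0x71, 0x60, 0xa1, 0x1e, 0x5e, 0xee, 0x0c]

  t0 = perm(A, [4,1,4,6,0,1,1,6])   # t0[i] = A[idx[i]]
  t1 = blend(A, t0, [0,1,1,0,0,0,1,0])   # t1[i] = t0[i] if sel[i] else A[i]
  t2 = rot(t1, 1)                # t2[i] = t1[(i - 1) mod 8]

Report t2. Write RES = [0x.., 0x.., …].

RES = [0x0c, 0x54, 0x71, 0x1e, 0xa1, 0x1e, 0x5e, 0x71]

  t0: 1e 71 1e ee 54 71 71 ee
  t1: 54 71 1e a1 1e 5e 71 0c
  t2: 0c 54 71 1e a1 1e 5e 71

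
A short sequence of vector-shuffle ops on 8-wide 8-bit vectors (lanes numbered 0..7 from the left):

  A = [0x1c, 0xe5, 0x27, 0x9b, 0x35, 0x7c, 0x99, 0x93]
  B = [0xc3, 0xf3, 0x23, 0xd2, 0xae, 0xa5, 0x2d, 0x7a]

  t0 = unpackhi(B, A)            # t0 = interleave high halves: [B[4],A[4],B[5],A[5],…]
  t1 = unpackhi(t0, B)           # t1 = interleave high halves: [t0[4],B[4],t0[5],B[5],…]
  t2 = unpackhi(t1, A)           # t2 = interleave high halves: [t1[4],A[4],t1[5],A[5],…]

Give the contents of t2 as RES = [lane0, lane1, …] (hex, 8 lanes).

→ t0 |ae|35|a5|7c|2d|99|7a|93|
→ t1 |2d|ae|99|a5|7a|2d|93|7a|
→ t2 |7a|35|2d|7c|93|99|7a|93|

RES = [ 0x7a  0x35  0x2d  0x7c  0x93  0x99  0x7a  0x93 ]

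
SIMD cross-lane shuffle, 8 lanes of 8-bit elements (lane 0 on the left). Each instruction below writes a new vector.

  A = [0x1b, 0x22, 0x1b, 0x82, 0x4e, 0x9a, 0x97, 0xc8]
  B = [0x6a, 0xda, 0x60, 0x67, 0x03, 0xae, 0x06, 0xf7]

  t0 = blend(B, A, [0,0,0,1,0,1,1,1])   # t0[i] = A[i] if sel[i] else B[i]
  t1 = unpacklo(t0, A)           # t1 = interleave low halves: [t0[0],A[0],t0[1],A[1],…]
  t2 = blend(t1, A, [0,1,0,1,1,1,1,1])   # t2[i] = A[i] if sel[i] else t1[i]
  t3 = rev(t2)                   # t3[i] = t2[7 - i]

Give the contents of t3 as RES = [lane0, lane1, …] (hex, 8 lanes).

RES = [0xc8, 0x97, 0x9a, 0x4e, 0x82, 0xda, 0x22, 0x6a]

→ t0 |6a|da|60|82|03|9a|97|c8|
→ t1 |6a|1b|da|22|60|1b|82|82|
→ t2 |6a|22|da|82|4e|9a|97|c8|
→ t3 |c8|97|9a|4e|82|da|22|6a|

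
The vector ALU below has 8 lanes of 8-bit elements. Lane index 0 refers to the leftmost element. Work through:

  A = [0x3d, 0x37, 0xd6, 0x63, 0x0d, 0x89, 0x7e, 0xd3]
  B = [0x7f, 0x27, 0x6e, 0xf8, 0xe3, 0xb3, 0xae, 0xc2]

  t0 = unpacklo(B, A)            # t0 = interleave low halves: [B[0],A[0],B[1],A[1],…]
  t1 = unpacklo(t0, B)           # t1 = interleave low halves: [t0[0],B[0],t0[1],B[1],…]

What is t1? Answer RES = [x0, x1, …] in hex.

t0 = [0x7f, 0x3d, 0x27, 0x37, 0x6e, 0xd6, 0xf8, 0x63]
t1 = [0x7f, 0x7f, 0x3d, 0x27, 0x27, 0x6e, 0x37, 0xf8]

RES = [0x7f, 0x7f, 0x3d, 0x27, 0x27, 0x6e, 0x37, 0xf8]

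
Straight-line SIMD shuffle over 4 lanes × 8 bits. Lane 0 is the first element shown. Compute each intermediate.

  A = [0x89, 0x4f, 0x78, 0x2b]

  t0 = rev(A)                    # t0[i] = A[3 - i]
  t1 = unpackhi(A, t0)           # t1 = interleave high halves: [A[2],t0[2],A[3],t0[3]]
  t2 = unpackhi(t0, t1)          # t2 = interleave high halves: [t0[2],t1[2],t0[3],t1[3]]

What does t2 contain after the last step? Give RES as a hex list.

RES = [0x4f, 0x2b, 0x89, 0x89]

→ t0 |2b|78|4f|89|
→ t1 |78|4f|2b|89|
→ t2 |4f|2b|89|89|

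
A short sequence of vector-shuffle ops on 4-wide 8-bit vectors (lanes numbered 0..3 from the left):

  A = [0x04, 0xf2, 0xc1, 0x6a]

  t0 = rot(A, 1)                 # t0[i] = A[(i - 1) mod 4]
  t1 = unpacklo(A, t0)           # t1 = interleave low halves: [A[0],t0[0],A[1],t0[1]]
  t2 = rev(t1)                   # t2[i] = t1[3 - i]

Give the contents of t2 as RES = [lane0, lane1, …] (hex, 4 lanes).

  t0: 6a 04 f2 c1
  t1: 04 6a f2 04
  t2: 04 f2 6a 04

RES = [0x04, 0xf2, 0x6a, 0x04]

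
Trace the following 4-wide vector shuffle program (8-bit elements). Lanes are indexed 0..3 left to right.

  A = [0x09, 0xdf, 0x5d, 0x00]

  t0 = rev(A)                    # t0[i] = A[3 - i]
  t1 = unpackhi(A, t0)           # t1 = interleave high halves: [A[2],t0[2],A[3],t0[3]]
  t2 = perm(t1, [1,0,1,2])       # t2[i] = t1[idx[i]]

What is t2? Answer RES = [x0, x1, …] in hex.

→ t0 |00|5d|df|09|
→ t1 |5d|df|00|09|
→ t2 |df|5d|df|00|

RES = [ 0xdf  0x5d  0xdf  0x00 ]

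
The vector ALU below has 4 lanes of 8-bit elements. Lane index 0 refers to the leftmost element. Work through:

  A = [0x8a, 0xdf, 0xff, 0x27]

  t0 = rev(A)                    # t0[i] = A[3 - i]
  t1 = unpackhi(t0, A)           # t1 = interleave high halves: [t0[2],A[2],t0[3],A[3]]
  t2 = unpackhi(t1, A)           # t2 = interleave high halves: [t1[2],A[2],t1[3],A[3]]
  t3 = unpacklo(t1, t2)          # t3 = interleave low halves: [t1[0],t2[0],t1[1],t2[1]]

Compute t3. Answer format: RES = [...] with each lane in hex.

→ t0 |27|ff|df|8a|
→ t1 |df|ff|8a|27|
→ t2 |8a|ff|27|27|
→ t3 |df|8a|ff|ff|

RES = [0xdf, 0x8a, 0xff, 0xff]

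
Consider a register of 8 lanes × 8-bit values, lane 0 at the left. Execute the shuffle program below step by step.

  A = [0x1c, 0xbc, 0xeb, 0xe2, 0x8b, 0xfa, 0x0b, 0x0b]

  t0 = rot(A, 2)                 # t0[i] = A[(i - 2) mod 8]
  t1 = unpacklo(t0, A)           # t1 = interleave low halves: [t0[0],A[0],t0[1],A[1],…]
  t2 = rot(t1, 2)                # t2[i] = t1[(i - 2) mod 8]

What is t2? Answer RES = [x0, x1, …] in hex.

→ t0 |0b|0b|1c|bc|eb|e2|8b|fa|
→ t1 |0b|1c|0b|bc|1c|eb|bc|e2|
→ t2 |bc|e2|0b|1c|0b|bc|1c|eb|

RES = [ 0xbc  0xe2  0x0b  0x1c  0x0b  0xbc  0x1c  0xeb ]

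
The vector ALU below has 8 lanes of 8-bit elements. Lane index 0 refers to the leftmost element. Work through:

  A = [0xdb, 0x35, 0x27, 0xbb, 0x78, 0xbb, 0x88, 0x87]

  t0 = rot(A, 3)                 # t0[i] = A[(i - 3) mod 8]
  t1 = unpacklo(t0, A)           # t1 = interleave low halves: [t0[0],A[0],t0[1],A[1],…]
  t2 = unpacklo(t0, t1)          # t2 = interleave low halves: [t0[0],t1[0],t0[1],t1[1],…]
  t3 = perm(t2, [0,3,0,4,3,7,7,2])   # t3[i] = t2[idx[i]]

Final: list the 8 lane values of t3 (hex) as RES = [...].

  t0: bb 88 87 db 35 27 bb 78
  t1: bb db 88 35 87 27 db bb
  t2: bb bb 88 db 87 88 db 35
  t3: bb db bb 87 db 35 35 88

RES = [ 0xbb  0xdb  0xbb  0x87  0xdb  0x35  0x35  0x88 ]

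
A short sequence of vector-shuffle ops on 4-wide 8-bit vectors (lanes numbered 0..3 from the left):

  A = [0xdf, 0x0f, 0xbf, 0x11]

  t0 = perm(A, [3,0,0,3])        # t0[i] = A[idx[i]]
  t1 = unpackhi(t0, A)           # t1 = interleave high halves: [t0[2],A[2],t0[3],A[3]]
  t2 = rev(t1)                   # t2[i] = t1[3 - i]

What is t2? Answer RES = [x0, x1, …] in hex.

t0 = [0x11, 0xdf, 0xdf, 0x11]
t1 = [0xdf, 0xbf, 0x11, 0x11]
t2 = [0x11, 0x11, 0xbf, 0xdf]

RES = [ 0x11  0x11  0xbf  0xdf ]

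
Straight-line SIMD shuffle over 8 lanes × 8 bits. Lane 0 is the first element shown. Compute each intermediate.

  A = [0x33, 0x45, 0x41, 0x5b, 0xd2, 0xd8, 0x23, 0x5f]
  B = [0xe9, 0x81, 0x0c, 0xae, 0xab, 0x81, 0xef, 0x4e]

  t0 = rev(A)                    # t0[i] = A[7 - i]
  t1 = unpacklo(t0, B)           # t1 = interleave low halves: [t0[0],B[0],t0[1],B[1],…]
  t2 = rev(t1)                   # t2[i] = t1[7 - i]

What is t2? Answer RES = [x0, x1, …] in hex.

  t0: 5f 23 d8 d2 5b 41 45 33
  t1: 5f e9 23 81 d8 0c d2 ae
  t2: ae d2 0c d8 81 23 e9 5f

RES = [0xae, 0xd2, 0x0c, 0xd8, 0x81, 0x23, 0xe9, 0x5f]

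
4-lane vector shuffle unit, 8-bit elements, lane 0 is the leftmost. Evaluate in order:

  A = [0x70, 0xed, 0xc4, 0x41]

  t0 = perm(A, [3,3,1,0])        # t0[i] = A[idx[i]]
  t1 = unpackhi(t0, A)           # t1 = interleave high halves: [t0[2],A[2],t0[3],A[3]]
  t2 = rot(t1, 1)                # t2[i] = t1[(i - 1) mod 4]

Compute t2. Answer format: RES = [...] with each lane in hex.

  t0: 41 41 ed 70
  t1: ed c4 70 41
  t2: 41 ed c4 70

RES = [0x41, 0xed, 0xc4, 0x70]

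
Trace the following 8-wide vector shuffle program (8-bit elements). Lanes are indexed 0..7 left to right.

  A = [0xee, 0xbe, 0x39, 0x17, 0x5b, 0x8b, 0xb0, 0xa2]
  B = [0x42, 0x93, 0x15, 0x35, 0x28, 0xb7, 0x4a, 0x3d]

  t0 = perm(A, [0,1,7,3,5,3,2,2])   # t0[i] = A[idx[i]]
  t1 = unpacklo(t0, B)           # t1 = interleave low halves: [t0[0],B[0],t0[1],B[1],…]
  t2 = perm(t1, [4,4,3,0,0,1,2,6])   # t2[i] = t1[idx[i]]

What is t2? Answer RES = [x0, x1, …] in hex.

RES = [ 0xa2  0xa2  0x93  0xee  0xee  0x42  0xbe  0x17 ]

t0 = [0xee, 0xbe, 0xa2, 0x17, 0x8b, 0x17, 0x39, 0x39]
t1 = [0xee, 0x42, 0xbe, 0x93, 0xa2, 0x15, 0x17, 0x35]
t2 = [0xa2, 0xa2, 0x93, 0xee, 0xee, 0x42, 0xbe, 0x17]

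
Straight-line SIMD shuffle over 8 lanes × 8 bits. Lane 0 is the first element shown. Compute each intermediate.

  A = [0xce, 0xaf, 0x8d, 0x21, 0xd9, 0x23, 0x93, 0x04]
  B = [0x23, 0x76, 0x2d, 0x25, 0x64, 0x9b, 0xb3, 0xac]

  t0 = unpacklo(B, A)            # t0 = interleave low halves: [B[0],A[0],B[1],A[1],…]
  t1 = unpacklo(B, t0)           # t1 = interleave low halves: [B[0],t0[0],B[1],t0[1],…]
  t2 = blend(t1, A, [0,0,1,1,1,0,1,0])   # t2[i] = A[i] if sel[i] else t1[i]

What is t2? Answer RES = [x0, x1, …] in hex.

  t0: 23 ce 76 af 2d 8d 25 21
  t1: 23 23 76 ce 2d 76 25 af
  t2: 23 23 8d 21 d9 76 93 af

RES = [ 0x23  0x23  0x8d  0x21  0xd9  0x76  0x93  0xaf ]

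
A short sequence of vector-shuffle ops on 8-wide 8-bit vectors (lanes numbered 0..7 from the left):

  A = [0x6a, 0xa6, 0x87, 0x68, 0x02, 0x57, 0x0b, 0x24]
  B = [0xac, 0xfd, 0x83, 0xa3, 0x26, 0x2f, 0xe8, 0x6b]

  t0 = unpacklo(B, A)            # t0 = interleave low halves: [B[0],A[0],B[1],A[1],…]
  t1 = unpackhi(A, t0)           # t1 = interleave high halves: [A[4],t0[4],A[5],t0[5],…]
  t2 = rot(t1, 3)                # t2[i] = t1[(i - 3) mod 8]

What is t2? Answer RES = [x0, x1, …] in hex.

RES = [ 0xa3  0x24  0x68  0x02  0x83  0x57  0x87  0x0b ]

→ t0 |ac|6a|fd|a6|83|87|a3|68|
→ t1 |02|83|57|87|0b|a3|24|68|
→ t2 |a3|24|68|02|83|57|87|0b|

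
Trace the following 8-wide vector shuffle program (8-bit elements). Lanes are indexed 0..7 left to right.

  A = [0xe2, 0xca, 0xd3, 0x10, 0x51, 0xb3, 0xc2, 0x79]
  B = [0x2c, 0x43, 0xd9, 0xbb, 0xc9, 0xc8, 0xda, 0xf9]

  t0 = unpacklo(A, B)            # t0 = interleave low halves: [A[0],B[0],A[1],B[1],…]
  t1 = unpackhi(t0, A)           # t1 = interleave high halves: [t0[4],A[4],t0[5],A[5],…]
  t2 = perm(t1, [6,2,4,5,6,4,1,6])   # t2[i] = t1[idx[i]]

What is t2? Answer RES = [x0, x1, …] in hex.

→ t0 |e2|2c|ca|43|d3|d9|10|bb|
→ t1 |d3|51|d9|b3|10|c2|bb|79|
→ t2 |bb|d9|10|c2|bb|10|51|bb|

RES = [0xbb, 0xd9, 0x10, 0xc2, 0xbb, 0x10, 0x51, 0xbb]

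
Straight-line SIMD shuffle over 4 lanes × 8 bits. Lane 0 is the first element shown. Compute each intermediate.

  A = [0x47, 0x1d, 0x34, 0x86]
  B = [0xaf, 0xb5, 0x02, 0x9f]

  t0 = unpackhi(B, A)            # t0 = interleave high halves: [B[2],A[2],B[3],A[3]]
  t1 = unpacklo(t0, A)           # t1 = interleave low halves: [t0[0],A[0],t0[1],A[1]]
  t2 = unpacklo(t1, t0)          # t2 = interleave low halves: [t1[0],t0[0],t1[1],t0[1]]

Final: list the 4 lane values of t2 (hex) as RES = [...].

→ t0 |02|34|9f|86|
→ t1 |02|47|34|1d|
→ t2 |02|02|47|34|

RES = [ 0x02  0x02  0x47  0x34 ]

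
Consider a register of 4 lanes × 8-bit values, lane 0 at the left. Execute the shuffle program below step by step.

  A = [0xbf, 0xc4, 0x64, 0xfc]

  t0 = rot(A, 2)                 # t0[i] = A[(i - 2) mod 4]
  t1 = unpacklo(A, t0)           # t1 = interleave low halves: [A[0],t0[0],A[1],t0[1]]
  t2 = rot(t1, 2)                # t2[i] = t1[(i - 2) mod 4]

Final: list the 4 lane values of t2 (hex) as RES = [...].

RES = [ 0xc4  0xfc  0xbf  0x64 ]

  t0: 64 fc bf c4
  t1: bf 64 c4 fc
  t2: c4 fc bf 64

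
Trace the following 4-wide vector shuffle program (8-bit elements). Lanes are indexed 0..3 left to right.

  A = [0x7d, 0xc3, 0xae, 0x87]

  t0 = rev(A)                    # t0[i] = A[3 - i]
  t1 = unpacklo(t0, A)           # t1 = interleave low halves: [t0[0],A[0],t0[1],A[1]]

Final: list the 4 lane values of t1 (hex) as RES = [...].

RES = [ 0x87  0x7d  0xae  0xc3 ]

t0 = [0x87, 0xae, 0xc3, 0x7d]
t1 = [0x87, 0x7d, 0xae, 0xc3]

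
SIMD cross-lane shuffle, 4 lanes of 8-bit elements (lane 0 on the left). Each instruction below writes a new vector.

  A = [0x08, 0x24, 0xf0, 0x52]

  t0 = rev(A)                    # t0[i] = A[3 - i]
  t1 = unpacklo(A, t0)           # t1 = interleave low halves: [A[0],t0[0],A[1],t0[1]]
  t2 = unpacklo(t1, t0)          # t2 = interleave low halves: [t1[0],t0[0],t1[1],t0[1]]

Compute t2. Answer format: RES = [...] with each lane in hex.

RES = [0x08, 0x52, 0x52, 0xf0]

→ t0 |52|f0|24|08|
→ t1 |08|52|24|f0|
→ t2 |08|52|52|f0|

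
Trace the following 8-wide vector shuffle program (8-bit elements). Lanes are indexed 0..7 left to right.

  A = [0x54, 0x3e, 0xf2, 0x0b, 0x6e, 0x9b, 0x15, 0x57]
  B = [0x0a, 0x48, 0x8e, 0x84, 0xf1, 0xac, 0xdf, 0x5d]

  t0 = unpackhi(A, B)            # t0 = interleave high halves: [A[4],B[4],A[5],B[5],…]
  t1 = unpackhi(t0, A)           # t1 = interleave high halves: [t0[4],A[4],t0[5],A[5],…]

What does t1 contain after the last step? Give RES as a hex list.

  t0: 6e f1 9b ac 15 df 57 5d
  t1: 15 6e df 9b 57 15 5d 57

RES = [ 0x15  0x6e  0xdf  0x9b  0x57  0x15  0x5d  0x57 ]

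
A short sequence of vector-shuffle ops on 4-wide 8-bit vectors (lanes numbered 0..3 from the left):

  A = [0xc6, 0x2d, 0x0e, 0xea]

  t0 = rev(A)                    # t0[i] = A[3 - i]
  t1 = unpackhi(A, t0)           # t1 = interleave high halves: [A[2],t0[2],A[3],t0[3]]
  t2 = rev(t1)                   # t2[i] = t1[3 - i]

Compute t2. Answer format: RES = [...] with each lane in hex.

RES = [0xc6, 0xea, 0x2d, 0x0e]

t0 = [0xea, 0x0e, 0x2d, 0xc6]
t1 = [0x0e, 0x2d, 0xea, 0xc6]
t2 = [0xc6, 0xea, 0x2d, 0x0e]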